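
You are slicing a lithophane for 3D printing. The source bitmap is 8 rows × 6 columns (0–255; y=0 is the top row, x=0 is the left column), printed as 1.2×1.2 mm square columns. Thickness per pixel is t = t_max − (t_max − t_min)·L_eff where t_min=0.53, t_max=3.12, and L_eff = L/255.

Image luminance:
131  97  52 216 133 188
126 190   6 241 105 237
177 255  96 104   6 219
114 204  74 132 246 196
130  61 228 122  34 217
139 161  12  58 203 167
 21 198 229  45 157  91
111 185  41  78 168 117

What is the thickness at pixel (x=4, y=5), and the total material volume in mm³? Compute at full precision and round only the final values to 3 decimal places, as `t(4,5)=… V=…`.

span = t_max - t_min = 3.12 - 0.53 = 2.590
L(4,5) = 203, L_eff = 203/255 = 0.796078
t(4,5) = 3.12 - 2.590·0.796078 = 1.058
Σt over all 8·6 pixels = 1065359/12750 ≈ 83.5575686
V = pitch²·Σt = 1.2²·1065359/12750 = 120.323

t(4,5)=1.058 V=120.323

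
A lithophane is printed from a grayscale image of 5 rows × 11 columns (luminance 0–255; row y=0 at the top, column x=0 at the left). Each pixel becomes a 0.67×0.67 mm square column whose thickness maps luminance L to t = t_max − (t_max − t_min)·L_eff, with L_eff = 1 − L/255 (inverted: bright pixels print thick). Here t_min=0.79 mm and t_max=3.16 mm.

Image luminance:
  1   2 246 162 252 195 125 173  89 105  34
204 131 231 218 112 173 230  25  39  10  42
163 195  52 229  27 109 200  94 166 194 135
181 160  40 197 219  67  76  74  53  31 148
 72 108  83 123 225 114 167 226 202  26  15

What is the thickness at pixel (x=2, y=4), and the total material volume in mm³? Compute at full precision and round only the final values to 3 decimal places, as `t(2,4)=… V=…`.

span = t_max - t_min = 3.16 - 0.79 = 2.370
L(2,4) = 83, L_eff = 1 - 83/255 = 0.674510 (inverted)
t(2,4) = 3.16 - 2.370·0.674510 = 1.561
Σt over all 5·11 pixels = 108.23
V = pitch²·Σt = 0.67²·108.23 = 48.584

t(2,4)=1.561 V=48.584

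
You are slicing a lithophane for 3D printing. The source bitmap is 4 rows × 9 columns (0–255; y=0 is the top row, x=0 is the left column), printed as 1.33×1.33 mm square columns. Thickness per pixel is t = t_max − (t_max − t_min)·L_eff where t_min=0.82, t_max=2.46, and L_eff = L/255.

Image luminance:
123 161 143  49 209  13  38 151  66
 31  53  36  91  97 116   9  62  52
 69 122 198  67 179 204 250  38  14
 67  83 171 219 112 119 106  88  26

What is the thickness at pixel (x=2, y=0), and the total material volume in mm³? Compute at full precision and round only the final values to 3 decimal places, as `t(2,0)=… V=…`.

t(2,0)=1.540 V=115.334

span = t_max - t_min = 2.46 - 0.82 = 1.640
L(2,0) = 143, L_eff = 143/255 = 0.560784
t(2,0) = 2.46 - 1.640·0.560784 = 1.540
Σt over all 4·9 pixels = 415658/6375 ≈ 65.2012549
V = pitch²·Σt = 1.33²·415658/6375 = 115.334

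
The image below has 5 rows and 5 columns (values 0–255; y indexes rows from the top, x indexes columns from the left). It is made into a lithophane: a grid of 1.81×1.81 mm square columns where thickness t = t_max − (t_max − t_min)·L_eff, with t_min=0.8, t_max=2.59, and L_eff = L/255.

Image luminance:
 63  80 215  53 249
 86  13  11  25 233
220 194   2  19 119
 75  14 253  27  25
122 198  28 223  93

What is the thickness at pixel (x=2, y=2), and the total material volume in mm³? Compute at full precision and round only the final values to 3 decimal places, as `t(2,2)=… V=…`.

span = t_max - t_min = 2.59 - 0.8 = 1.790
L(2,2) = 2, L_eff = 2/255 = 0.007843
t(2,2) = 2.59 - 1.790·0.007843 = 2.576
Σt over all 5·5 pixels = 78571/1700 ≈ 46.2182353
V = pitch²·Σt = 1.81²·78571/1700 = 151.416

t(2,2)=2.576 V=151.416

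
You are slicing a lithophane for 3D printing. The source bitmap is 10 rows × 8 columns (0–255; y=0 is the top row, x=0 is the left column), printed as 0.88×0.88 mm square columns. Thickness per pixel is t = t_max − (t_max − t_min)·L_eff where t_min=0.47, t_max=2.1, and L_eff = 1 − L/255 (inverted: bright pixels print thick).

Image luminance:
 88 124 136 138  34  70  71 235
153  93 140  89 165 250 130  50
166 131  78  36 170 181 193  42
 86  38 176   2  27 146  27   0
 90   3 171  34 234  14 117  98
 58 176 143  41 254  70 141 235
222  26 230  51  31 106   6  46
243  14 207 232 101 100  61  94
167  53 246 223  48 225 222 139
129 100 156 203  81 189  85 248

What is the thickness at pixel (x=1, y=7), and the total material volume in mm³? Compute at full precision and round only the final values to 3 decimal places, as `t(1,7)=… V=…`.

span = t_max - t_min = 2.1 - 0.47 = 1.630
L(1,7) = 14, L_eff = 1 - 14/255 = 0.945098 (inverted)
t(1,7) = 2.1 - 1.630·0.945098 = 0.559
Σt over all 10·8 pixels = 632041/6375 ≈ 99.1436863
V = pitch²·Σt = 0.88²·632041/6375 = 76.777

t(1,7)=0.559 V=76.777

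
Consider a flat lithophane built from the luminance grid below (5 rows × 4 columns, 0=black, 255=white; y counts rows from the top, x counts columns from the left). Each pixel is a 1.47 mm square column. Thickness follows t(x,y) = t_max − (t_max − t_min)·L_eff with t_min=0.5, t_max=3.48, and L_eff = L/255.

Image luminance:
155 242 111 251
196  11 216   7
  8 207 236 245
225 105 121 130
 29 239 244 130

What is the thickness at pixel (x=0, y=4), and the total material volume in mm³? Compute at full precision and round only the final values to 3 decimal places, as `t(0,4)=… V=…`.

t(0,4)=3.141 V=71.913

span = t_max - t_min = 3.48 - 0.5 = 2.980
L(0,4) = 29, L_eff = 29/255 = 0.113725
t(0,4) = 3.48 - 2.980·0.113725 = 3.141
Σt over all 5·4 pixels = 70718/2125 ≈ 33.2790588
V = pitch²·Σt = 1.47²·70718/2125 = 71.913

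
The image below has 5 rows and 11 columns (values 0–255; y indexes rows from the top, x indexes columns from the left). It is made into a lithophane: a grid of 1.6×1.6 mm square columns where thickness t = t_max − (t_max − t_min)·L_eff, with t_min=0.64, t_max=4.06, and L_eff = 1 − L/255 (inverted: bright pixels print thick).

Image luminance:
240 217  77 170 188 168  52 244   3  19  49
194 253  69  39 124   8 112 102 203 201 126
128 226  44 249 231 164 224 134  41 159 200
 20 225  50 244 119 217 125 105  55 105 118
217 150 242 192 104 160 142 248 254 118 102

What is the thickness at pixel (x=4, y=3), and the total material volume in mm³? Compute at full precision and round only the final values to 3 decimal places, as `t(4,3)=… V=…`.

span = t_max - t_min = 4.06 - 0.64 = 3.420
L(4,3) = 119, L_eff = 1 - 119/255 = 0.533333 (inverted)
t(4,3) = 4.06 - 3.420·0.533333 = 2.236
Σt over all 5·11 pixels = 60389/425 ≈ 142.0917647
V = pitch²·Σt = 1.6²·60389/425 = 363.755

t(4,3)=2.236 V=363.755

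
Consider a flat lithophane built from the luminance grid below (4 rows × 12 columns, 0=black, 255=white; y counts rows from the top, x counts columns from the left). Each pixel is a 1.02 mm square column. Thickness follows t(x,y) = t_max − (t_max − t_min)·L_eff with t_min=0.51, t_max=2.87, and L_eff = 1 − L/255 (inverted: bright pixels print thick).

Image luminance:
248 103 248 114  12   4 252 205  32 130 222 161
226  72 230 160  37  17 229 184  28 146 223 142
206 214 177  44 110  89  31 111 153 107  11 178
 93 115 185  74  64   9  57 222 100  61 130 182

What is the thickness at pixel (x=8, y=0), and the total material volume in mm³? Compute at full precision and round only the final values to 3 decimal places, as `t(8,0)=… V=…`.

span = t_max - t_min = 2.87 - 0.51 = 2.360
L(8,0) = 32, L_eff = 1 - 32/255 = 0.874510 (inverted)
t(8,0) = 2.87 - 2.360·0.874510 = 0.806
Σt over all 4·12 pixels = 518792/6375 ≈ 81.3791373
V = pitch²·Σt = 1.02²·518792/6375 = 84.667

t(8,0)=0.806 V=84.667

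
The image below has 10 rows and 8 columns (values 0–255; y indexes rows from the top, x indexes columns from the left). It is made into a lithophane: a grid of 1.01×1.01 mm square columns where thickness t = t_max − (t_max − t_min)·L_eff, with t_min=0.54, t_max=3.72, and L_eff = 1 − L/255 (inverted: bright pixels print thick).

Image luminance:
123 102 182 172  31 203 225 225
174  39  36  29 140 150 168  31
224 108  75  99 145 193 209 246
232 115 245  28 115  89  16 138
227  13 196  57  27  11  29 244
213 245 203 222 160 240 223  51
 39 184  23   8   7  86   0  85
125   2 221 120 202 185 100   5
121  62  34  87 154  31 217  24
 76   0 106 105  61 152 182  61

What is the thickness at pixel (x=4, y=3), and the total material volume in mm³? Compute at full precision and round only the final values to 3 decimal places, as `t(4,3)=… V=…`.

t(4,3)=1.974 V=165.340

span = t_max - t_min = 3.72 - 0.54 = 3.180
L(4,3) = 115, L_eff = 1 - 115/255 = 0.549020 (inverted)
t(4,3) = 3.72 - 3.180·0.549020 = 1.974
Σt over all 10·8 pixels = 688849/4250 ≈ 162.0821176
V = pitch²·Σt = 1.01²·688849/4250 = 165.340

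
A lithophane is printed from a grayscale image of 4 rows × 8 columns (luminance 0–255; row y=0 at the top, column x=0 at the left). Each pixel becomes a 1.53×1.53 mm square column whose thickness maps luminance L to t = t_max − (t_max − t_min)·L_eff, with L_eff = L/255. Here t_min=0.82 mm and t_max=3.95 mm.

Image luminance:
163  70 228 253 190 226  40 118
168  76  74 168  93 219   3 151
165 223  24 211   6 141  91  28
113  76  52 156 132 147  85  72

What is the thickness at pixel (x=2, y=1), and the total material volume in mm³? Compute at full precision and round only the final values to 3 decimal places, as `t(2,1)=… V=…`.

span = t_max - t_min = 3.95 - 0.82 = 3.130
L(2,1) = 74, L_eff = 74/255 = 0.290196
t(2,1) = 3.95 - 3.130·0.290196 = 3.042
Σt over all 4·8 pixels = 991547/12750 ≈ 77.7683922
V = pitch²·Σt = 1.53²·991547/12750 = 182.048

t(2,1)=3.042 V=182.048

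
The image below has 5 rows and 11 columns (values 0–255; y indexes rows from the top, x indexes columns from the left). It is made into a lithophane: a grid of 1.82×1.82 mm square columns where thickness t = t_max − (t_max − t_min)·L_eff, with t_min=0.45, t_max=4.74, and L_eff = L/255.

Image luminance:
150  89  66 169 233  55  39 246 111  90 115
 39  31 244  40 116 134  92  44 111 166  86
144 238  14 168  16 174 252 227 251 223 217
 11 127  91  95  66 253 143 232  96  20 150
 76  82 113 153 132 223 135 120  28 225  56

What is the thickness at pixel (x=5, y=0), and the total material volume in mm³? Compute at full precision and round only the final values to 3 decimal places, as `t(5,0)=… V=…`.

span = t_max - t_min = 4.74 - 0.45 = 4.290
L(5,0) = 55, L_eff = 55/255 = 0.215686
t(5,0) = 4.74 - 4.290·0.215686 = 3.815
Σt over all 5·11 pixels = 1212519/8500 ≈ 142.6492941
V = pitch²·Σt = 1.82²·1212519/8500 = 472.512

t(5,0)=3.815 V=472.512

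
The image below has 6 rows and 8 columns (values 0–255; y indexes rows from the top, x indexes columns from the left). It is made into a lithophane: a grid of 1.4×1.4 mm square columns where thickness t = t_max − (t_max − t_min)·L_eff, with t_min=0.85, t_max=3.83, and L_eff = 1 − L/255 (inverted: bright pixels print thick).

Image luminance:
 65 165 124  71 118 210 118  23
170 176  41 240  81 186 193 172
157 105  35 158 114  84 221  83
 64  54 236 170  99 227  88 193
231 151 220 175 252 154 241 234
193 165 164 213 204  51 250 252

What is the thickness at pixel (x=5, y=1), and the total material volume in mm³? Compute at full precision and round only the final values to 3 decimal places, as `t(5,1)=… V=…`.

t(5,1)=3.024 V=249.260

span = t_max - t_min = 3.83 - 0.85 = 2.980
L(5,1) = 186, L_eff = 1 - 186/255 = 0.270588 (inverted)
t(5,1) = 3.83 - 2.980·0.270588 = 3.024
Σt over all 6·8 pixels = 1621459/12750 ≈ 127.1732549
V = pitch²·Σt = 1.4²·1621459/12750 = 249.260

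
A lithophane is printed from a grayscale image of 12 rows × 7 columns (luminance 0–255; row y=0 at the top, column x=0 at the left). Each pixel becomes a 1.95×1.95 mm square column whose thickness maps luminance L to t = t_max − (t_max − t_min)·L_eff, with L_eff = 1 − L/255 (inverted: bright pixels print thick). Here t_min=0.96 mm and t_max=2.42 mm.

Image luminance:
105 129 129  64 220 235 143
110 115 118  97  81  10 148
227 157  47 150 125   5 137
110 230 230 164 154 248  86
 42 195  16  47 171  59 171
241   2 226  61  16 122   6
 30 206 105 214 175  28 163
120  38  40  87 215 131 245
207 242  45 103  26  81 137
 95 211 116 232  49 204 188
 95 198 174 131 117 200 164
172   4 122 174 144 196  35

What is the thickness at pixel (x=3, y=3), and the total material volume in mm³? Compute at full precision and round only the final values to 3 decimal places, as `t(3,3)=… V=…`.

t(3,3)=1.899 V=541.936

span = t_max - t_min = 2.42 - 0.96 = 1.460
L(3,3) = 164, L_eff = 1 - 164/255 = 0.356863 (inverted)
t(3,3) = 2.42 - 1.460·0.356863 = 1.899
Σt over all 12·7 pixels = 908572/6375 ≈ 142.5210980
V = pitch²·Σt = 1.95²·908572/6375 = 541.936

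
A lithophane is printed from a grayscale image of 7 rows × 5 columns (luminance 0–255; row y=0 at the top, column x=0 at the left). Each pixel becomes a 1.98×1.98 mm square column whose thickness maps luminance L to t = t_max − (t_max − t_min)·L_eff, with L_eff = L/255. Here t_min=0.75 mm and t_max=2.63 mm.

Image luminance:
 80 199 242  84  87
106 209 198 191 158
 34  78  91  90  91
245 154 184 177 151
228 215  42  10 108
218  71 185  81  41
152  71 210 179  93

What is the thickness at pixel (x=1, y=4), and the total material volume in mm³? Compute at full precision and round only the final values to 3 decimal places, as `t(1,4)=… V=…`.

span = t_max - t_min = 2.63 - 0.75 = 1.880
L(1,4) = 215, L_eff = 215/255 = 0.843137
t(1,4) = 2.63 - 1.880·0.843137 = 1.045
Σt over all 7·5 pixels = 1453711/25500 ≈ 57.0082745
V = pitch²·Σt = 1.98²·1453711/25500 = 223.495

t(1,4)=1.045 V=223.495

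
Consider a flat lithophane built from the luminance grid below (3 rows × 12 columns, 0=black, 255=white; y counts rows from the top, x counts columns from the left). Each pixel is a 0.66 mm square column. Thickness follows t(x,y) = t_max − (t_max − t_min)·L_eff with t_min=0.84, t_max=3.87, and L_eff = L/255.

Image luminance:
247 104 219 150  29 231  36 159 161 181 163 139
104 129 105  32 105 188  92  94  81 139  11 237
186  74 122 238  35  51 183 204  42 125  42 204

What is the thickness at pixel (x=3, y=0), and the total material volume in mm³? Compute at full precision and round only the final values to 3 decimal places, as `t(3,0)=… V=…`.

t(3,0)=2.088 V=36.661

span = t_max - t_min = 3.87 - 0.84 = 3.030
L(3,0) = 150, L_eff = 150/255 = 0.588235
t(3,0) = 3.87 - 3.030·0.588235 = 2.088
Σt over all 3·12 pixels = 357689/4250 ≈ 84.1621176
V = pitch²·Σt = 0.66²·357689/4250 = 36.661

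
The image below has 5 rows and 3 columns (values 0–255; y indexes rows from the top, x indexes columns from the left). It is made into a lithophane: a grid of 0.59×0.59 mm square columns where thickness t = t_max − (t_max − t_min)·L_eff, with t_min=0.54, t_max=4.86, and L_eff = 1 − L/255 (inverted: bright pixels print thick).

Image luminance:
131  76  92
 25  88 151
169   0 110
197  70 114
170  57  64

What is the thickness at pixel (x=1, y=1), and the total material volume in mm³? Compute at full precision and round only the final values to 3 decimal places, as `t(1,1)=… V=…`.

span = t_max - t_min = 4.86 - 0.54 = 4.320
L(1,1) = 88, L_eff = 1 - 88/255 = 0.654902 (inverted)
t(1,1) = 4.86 - 4.320·0.654902 = 2.031
Σt over all 5·3 pixels = 143433/4250 ≈ 33.7489412
V = pitch²·Σt = 0.59²·143433/4250 = 11.748

t(1,1)=2.031 V=11.748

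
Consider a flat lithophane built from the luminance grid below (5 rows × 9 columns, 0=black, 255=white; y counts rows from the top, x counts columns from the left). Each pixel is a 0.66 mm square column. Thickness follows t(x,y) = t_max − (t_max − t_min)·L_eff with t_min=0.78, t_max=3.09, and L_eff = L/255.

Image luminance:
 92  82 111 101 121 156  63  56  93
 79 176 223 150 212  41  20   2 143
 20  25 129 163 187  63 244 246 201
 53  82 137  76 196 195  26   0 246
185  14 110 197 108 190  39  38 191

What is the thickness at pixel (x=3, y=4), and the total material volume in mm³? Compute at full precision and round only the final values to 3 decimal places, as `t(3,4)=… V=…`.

span = t_max - t_min = 3.09 - 0.78 = 2.310
L(3,4) = 197, L_eff = 197/255 = 0.772549
t(3,4) = 3.09 - 2.310·0.772549 = 1.305
Σt over all 5·9 pixels = 775211/8500 ≈ 91.2012941
V = pitch²·Σt = 0.66²·775211/8500 = 39.727

t(3,4)=1.305 V=39.727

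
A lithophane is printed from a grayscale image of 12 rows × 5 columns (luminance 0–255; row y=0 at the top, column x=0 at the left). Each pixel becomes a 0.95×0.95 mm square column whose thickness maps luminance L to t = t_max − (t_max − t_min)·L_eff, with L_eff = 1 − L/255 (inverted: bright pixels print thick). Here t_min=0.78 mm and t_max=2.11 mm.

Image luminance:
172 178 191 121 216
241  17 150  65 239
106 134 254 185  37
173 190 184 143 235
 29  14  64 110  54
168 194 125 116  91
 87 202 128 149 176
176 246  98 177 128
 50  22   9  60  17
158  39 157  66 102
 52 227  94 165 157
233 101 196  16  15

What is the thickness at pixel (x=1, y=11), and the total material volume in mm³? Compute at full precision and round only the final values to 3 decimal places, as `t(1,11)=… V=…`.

t(1,11)=1.307 V=78.477

span = t_max - t_min = 2.11 - 0.78 = 1.330
L(1,11) = 101, L_eff = 1 - 101/255 = 0.603922 (inverted)
t(1,11) = 2.11 - 1.330·0.603922 = 1.307
Σt over all 12·5 pixels = 2217367/25500 ≈ 86.9555686
V = pitch²·Σt = 0.95²·2217367/25500 = 78.477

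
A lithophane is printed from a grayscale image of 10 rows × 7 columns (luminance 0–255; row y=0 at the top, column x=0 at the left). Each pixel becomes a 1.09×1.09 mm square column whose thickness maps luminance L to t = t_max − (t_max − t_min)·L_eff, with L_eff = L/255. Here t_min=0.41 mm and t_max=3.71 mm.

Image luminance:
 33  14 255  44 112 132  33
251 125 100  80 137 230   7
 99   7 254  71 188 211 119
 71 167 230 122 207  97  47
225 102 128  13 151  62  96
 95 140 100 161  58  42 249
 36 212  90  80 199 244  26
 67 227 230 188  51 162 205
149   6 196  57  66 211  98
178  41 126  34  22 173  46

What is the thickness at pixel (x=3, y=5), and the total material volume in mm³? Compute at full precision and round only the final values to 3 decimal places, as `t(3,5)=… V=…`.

t(3,5)=1.626 V=178.089

span = t_max - t_min = 3.71 - 0.41 = 3.300
L(3,5) = 161, L_eff = 161/255 = 0.631373
t(3,5) = 3.71 - 3.300·0.631373 = 1.626
Σt over all 10·7 pixels = 12741/85 ≈ 149.8941176
V = pitch²·Σt = 1.09²·12741/85 = 178.089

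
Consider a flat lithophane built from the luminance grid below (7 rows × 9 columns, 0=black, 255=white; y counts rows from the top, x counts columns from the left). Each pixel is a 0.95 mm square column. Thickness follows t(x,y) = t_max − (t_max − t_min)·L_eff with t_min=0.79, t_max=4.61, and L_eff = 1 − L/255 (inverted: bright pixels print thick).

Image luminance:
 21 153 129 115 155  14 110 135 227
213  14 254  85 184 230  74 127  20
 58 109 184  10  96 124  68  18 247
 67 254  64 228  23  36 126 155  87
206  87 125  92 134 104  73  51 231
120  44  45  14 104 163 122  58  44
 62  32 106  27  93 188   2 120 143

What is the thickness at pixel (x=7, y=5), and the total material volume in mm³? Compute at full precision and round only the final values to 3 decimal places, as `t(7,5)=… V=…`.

t(7,5)=1.659 V=136.906

span = t_max - t_min = 4.61 - 0.79 = 3.820
L(7,5) = 58, L_eff = 1 - 58/255 = 0.772549 (inverted)
t(7,5) = 4.61 - 3.820·0.772549 = 1.659
Σt over all 7·9 pixels = 1289421/8500 ≈ 151.6965882
V = pitch²·Σt = 0.95²·1289421/8500 = 136.906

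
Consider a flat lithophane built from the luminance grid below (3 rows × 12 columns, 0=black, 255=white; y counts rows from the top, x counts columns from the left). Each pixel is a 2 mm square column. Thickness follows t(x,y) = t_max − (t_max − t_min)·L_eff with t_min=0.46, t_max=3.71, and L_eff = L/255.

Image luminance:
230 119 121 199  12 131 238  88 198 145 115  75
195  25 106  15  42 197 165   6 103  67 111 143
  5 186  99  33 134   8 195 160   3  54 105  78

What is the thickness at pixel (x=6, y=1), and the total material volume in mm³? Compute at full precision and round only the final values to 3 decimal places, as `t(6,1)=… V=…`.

t(6,1)=1.607 V=335.111

span = t_max - t_min = 3.71 - 0.46 = 3.250
L(6,1) = 165, L_eff = 165/255 = 0.647059
t(6,1) = 3.71 - 3.250·0.647059 = 1.607
Σt over all 3·12 pixels = 71211/850 ≈ 83.7776471
V = pitch²·Σt = 2²·71211/850 = 335.111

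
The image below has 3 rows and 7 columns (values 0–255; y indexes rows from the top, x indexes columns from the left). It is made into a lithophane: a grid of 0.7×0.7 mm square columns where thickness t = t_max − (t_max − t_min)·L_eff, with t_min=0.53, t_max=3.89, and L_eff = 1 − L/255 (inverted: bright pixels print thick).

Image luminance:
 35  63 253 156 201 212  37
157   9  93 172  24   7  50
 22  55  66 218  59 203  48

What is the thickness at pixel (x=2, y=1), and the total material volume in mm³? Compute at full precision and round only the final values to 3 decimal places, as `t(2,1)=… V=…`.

t(2,1)=1.755 V=19.271

span = t_max - t_min = 3.89 - 0.53 = 3.360
L(2,1) = 93, L_eff = 1 - 93/255 = 0.635294 (inverted)
t(2,1) = 3.89 - 3.360·0.635294 = 1.755
Σt over all 3·7 pixels = 66857/1700 ≈ 39.3276471
V = pitch²·Σt = 0.7²·66857/1700 = 19.271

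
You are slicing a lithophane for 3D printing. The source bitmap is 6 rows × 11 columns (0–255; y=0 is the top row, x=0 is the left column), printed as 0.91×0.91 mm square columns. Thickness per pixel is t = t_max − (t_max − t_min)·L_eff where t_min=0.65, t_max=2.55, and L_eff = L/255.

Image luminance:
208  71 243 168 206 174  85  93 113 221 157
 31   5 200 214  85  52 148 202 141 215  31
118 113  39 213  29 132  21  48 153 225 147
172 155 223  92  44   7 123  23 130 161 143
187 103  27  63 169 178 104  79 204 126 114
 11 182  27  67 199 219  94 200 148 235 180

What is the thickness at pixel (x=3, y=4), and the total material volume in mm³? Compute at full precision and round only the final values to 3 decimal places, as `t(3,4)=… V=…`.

t(3,4)=2.081 V=86.985

span = t_max - t_min = 2.55 - 0.65 = 1.900
L(3,4) = 63, L_eff = 63/255 = 0.247059
t(3,4) = 2.55 - 1.900·0.247059 = 2.081
Σt over all 6·11 pixels = 17857/170 ≈ 105.0411765
V = pitch²·Σt = 0.91²·17857/170 = 86.985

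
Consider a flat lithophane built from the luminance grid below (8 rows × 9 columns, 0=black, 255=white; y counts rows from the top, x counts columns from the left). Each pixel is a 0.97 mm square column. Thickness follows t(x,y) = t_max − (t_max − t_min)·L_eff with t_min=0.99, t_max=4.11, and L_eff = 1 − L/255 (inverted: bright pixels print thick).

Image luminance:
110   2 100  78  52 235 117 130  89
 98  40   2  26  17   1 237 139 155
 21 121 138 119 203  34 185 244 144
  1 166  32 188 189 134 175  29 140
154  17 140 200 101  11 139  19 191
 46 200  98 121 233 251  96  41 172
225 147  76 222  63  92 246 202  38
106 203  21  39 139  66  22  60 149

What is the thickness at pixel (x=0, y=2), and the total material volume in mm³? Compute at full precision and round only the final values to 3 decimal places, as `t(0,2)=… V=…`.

span = t_max - t_min = 4.11 - 0.99 = 3.120
L(0,2) = 21, L_eff = 1 - 21/255 = 0.917647 (inverted)
t(0,2) = 4.11 - 3.120·0.917647 = 1.247
Σt over all 8·9 pixels = 365632/2125 ≈ 172.0621176
V = pitch²·Σt = 0.97²·365632/2125 = 161.893

t(0,2)=1.247 V=161.893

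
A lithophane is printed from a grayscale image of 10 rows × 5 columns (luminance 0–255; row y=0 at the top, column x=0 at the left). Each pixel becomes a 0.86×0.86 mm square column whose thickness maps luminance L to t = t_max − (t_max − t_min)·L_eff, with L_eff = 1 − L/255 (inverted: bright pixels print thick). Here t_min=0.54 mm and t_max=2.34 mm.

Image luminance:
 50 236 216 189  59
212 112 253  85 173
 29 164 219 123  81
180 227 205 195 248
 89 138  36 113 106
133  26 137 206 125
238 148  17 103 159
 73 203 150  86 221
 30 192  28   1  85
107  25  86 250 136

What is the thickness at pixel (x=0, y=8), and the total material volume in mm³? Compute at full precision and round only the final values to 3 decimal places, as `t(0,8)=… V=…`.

t(0,8)=0.752 V=54.964

span = t_max - t_min = 2.34 - 0.54 = 1.800
L(0,8) = 30, L_eff = 1 - 30/255 = 0.882353 (inverted)
t(0,8) = 2.34 - 1.800·0.882353 = 0.752
Σt over all 10·5 pixels = 31584/425 ≈ 74.3152941
V = pitch²·Σt = 0.86²·31584/425 = 54.964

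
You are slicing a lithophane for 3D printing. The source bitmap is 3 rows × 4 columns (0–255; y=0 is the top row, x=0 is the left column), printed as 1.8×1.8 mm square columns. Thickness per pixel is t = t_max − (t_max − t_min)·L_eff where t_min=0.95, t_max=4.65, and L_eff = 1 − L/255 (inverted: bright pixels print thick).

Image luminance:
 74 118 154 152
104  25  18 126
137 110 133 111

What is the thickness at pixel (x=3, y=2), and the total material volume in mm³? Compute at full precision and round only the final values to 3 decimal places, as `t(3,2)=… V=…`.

span = t_max - t_min = 4.65 - 0.95 = 3.700
L(3,2) = 111, L_eff = 1 - 111/255 = 0.564706 (inverted)
t(3,2) = 4.65 - 3.700·0.564706 = 2.561
Σt over all 3·4 pixels = 37882/1275 ≈ 29.7113725
V = pitch²·Σt = 1.8²·37882/1275 = 96.265

t(3,2)=2.561 V=96.265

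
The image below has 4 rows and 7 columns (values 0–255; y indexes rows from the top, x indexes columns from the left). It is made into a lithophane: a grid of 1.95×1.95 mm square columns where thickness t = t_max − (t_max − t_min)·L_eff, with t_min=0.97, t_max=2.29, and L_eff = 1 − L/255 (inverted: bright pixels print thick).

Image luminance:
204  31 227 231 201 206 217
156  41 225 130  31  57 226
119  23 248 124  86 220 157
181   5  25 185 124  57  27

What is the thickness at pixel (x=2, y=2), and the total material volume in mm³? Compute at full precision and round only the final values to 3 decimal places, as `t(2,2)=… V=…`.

t(2,2)=2.254 V=177.365

span = t_max - t_min = 2.29 - 0.97 = 1.320
L(2,2) = 248, L_eff = 1 - 248/255 = 0.027451 (inverted)
t(2,2) = 2.29 - 1.320·0.027451 = 2.254
Σt over all 4·7 pixels = 99119/2125 ≈ 46.6442353
V = pitch²·Σt = 1.95²·99119/2125 = 177.365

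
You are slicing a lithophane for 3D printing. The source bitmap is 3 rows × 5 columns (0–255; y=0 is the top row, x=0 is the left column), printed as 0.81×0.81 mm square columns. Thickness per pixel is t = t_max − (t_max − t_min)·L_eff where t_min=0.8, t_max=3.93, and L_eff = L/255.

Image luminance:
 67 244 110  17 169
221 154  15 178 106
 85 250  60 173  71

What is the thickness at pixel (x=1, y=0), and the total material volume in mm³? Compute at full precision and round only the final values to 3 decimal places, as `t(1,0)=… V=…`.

t(1,0)=0.935 V=23.215

span = t_max - t_min = 3.93 - 0.8 = 3.130
L(1,0) = 244, L_eff = 244/255 = 0.956863
t(1,0) = 3.93 - 3.130·0.956863 = 0.935
Σt over all 3·5 pixels = 60151/1700 ≈ 35.3829412
V = pitch²·Σt = 0.81²·60151/1700 = 23.215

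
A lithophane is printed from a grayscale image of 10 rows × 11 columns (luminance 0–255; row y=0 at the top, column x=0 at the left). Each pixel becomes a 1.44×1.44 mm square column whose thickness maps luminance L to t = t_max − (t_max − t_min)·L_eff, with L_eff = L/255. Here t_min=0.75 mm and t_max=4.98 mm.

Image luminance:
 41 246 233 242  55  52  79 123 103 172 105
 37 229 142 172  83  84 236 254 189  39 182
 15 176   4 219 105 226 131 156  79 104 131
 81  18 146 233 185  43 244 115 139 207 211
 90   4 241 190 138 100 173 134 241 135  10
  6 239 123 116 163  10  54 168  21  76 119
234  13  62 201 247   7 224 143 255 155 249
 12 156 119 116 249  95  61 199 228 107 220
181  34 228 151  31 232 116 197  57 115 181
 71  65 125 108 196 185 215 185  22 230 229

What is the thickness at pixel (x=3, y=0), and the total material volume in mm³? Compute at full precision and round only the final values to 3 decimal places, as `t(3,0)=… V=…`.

t(3,0)=0.966 V=615.727

span = t_max - t_min = 4.98 - 0.75 = 4.230
L(3,0) = 242, L_eff = 242/255 = 0.949020
t(3,0) = 4.98 - 4.230·0.949020 = 0.966
Σt over all 10·11 pixels = 2523957/8500 ≈ 296.9361176
V = pitch²·Σt = 1.44²·2523957/8500 = 615.727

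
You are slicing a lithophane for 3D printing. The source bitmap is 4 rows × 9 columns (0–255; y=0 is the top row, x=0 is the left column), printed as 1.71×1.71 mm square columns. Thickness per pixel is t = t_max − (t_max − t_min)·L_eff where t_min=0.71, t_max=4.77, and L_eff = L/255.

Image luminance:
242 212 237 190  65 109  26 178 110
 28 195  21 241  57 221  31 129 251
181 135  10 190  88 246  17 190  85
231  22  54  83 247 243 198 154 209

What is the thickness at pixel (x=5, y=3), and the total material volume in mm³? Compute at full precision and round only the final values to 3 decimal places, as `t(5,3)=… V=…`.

span = t_max - t_min = 4.77 - 0.71 = 4.060
L(5,3) = 243, L_eff = 243/255 = 0.952941
t(5,3) = 4.77 - 4.060·0.952941 = 0.901
Σt over all 4·9 pixels = 574426/6375 ≈ 90.1060392
V = pitch²·Σt = 1.71²·574426/6375 = 263.479

t(5,3)=0.901 V=263.479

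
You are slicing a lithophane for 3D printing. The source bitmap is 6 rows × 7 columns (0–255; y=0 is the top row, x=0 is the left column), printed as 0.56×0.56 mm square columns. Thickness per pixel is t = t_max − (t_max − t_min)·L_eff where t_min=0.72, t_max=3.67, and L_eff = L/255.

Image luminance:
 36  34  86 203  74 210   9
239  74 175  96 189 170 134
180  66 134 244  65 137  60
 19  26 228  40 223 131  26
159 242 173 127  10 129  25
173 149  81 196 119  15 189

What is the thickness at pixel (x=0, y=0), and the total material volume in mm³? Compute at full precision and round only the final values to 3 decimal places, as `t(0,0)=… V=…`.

t(0,0)=3.254 V=29.854

span = t_max - t_min = 3.67 - 0.72 = 2.950
L(0,0) = 36, L_eff = 36/255 = 0.141176
t(0,0) = 3.67 - 2.950·0.141176 = 3.254
Σt over all 6·7 pixels = 485509/5100 ≈ 95.1978431
V = pitch²·Σt = 0.56²·485509/5100 = 29.854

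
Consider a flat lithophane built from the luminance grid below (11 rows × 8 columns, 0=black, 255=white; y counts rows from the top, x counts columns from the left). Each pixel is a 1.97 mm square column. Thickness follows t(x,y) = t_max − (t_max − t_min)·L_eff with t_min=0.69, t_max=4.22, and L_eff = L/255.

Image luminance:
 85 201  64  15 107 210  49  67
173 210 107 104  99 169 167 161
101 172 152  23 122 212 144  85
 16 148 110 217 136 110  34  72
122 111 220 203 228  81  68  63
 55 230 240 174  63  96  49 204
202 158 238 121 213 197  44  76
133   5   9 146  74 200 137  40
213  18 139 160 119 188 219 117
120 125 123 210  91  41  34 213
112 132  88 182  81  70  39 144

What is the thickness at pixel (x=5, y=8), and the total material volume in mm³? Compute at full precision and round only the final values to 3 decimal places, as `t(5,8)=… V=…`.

t(5,8)=1.617 V=849.174

span = t_max - t_min = 4.22 - 0.69 = 3.530
L(5,8) = 188, L_eff = 188/255 = 0.737255
t(5,8) = 4.22 - 3.530·0.737255 = 1.617
Σt over all 11·8 pixels = 278981/1275 ≈ 218.8086275
V = pitch²·Σt = 1.97²·278981/1275 = 849.174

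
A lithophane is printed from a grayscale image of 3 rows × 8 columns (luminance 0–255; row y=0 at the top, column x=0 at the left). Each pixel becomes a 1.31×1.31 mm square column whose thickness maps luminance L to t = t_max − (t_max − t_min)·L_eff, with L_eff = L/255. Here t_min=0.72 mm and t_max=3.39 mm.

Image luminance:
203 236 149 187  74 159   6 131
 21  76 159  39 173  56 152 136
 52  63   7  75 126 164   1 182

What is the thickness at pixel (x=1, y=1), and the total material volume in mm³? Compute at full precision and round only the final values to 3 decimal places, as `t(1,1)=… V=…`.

span = t_max - t_min = 3.39 - 0.72 = 2.670
L(1,1) = 76, L_eff = 76/255 = 0.298039
t(1,1) = 3.39 - 2.670·0.298039 = 2.594
Σt over all 3·8 pixels = 457757/8500 ≈ 53.8537647
V = pitch²·Σt = 1.31²·457757/8500 = 92.418

t(1,1)=2.594 V=92.418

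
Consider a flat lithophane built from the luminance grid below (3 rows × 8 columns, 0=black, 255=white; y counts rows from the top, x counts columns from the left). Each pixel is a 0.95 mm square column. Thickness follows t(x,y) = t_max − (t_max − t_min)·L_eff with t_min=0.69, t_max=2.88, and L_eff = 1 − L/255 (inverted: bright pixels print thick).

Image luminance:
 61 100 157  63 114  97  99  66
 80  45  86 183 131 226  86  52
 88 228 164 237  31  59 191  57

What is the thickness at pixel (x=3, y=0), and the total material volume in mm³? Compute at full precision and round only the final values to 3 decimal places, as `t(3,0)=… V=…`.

t(3,0)=1.231 V=35.881

span = t_max - t_min = 2.88 - 0.69 = 2.190
L(3,0) = 63, L_eff = 1 - 63/255 = 0.752941 (inverted)
t(3,0) = 2.88 - 2.190·0.752941 = 1.231
Σt over all 3·8 pixels = 337933/8500 ≈ 39.7568235
V = pitch²·Σt = 0.95²·337933/8500 = 35.881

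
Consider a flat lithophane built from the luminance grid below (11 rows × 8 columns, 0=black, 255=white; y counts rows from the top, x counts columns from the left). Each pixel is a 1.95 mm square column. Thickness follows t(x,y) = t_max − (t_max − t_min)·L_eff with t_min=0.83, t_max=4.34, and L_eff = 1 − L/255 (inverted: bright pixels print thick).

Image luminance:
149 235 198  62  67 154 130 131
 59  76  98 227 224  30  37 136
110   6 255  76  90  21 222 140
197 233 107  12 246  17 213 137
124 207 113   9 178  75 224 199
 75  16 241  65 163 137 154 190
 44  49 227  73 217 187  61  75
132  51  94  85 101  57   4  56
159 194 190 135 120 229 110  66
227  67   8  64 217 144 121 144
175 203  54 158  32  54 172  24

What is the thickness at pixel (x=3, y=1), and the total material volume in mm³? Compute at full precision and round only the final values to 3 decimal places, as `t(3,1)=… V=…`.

t(3,1)=3.955 V=845.365

span = t_max - t_min = 4.34 - 0.83 = 3.510
L(3,1) = 227, L_eff = 1 - 227/255 = 0.109804 (inverted)
t(3,1) = 4.34 - 3.510·0.109804 = 3.955
Σt over all 11·8 pixels = 377941/1700 ≈ 222.3182353
V = pitch²·Σt = 1.95²·377941/1700 = 845.365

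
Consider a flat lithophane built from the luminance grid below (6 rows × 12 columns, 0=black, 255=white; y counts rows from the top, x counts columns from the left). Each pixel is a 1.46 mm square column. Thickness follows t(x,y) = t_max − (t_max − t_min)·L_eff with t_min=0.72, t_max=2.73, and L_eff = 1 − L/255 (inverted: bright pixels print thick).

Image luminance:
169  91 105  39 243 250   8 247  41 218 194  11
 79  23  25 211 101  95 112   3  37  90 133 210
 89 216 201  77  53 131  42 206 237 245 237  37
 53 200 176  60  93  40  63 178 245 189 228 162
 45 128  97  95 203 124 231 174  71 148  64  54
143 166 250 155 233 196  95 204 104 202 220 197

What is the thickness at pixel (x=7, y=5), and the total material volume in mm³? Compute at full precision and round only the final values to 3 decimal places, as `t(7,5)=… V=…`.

span = t_max - t_min = 2.73 - 0.72 = 2.010
L(7,5) = 204, L_eff = 1 - 204/255 = 0.200000 (inverted)
t(7,5) = 2.73 - 2.010·0.200000 = 2.328
Σt over all 6·12 pixels = 129.024
V = pitch²·Σt = 1.46²·129.024 = 275.028

t(7,5)=2.328 V=275.028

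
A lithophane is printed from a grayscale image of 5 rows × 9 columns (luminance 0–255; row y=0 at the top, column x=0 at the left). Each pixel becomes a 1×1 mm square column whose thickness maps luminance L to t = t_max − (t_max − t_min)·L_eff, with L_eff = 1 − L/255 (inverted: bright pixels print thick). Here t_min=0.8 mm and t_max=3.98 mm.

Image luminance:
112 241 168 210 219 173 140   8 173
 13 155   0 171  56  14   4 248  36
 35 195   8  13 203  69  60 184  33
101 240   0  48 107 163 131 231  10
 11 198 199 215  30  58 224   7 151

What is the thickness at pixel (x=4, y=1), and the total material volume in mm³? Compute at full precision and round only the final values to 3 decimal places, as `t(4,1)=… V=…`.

span = t_max - t_min = 3.98 - 0.8 = 3.180
L(4,1) = 56, L_eff = 1 - 56/255 = 0.780392 (inverted)
t(4,1) = 3.98 - 3.180·0.780392 = 1.498
Σt over all 5·9 pixels = 84289/850 ≈ 99.1635294
V = pitch²·Σt = 1²·84289/850 = 99.164

t(4,1)=1.498 V=99.164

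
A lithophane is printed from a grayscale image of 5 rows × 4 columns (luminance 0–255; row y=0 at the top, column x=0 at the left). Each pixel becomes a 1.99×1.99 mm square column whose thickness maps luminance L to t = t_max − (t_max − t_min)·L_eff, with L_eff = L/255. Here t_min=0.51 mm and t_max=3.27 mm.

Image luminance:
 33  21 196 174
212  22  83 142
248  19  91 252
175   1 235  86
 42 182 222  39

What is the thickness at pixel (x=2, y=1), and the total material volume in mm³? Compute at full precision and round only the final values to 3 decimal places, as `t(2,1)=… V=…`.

span = t_max - t_min = 3.27 - 0.51 = 2.760
L(2,1) = 83, L_eff = 83/255 = 0.325490
t(2,1) = 3.27 - 2.760·0.325490 = 2.372
Σt over all 5·4 pixels = 3282/85 ≈ 38.6117647
V = pitch²·Σt = 1.99²·3282/85 = 152.906

t(2,1)=2.372 V=152.906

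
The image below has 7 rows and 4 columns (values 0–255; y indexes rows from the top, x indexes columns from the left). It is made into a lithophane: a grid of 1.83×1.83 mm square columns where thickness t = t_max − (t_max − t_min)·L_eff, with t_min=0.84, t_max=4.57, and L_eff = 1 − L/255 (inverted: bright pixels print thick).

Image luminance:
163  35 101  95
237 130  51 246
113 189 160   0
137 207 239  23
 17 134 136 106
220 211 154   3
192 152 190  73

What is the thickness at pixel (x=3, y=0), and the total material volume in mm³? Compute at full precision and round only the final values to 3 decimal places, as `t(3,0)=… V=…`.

span = t_max - t_min = 4.57 - 0.84 = 3.730
L(3,0) = 95, L_eff = 1 - 95/255 = 0.627451 (inverted)
t(3,0) = 4.57 - 3.730·0.627451 = 2.230
Σt over all 7·4 pixels = 330847/4250 ≈ 77.8463529
V = pitch²·Σt = 1.83²·330847/4250 = 260.700

t(3,0)=2.230 V=260.700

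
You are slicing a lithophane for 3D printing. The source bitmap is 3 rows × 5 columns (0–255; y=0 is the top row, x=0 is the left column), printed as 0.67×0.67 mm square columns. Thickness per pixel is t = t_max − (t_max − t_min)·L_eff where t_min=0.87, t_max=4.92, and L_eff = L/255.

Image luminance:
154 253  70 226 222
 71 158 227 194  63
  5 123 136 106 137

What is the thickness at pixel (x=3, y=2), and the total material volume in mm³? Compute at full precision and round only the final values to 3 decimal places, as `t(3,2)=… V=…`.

t(3,2)=3.236 V=17.836

span = t_max - t_min = 4.92 - 0.87 = 4.050
L(3,2) = 106, L_eff = 106/255 = 0.415686
t(3,2) = 4.92 - 4.050·0.415686 = 3.236
Σt over all 3·5 pixels = 13509/340 ≈ 39.7323529
V = pitch²·Σt = 0.67²·13509/340 = 17.836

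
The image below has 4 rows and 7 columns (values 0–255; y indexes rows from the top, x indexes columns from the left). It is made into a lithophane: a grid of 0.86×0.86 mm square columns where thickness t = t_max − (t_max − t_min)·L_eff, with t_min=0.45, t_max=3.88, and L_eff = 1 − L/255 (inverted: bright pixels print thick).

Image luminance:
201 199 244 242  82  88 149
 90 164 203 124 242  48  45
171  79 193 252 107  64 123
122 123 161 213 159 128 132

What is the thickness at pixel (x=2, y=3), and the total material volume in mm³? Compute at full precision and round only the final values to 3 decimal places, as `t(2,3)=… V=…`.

t(2,3)=2.616 V=50.585

span = t_max - t_min = 3.88 - 0.45 = 3.430
L(2,3) = 161, L_eff = 1 - 161/255 = 0.368627 (inverted)
t(2,3) = 3.88 - 3.430·0.368627 = 2.616
Σt over all 4·7 pixels = 25648/375 ≈ 68.3946667
V = pitch²·Σt = 0.86²·25648/375 = 50.585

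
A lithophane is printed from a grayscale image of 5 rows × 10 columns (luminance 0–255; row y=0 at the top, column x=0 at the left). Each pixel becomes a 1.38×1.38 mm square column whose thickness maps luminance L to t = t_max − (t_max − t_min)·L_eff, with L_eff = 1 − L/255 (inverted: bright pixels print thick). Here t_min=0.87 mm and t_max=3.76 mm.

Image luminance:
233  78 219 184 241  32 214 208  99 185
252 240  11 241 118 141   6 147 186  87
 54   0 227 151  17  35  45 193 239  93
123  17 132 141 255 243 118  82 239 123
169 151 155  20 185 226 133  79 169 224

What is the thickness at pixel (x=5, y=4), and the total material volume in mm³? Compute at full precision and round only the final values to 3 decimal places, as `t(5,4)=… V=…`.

t(5,4)=3.431 V=237.377

span = t_max - t_min = 3.76 - 0.87 = 2.890
L(5,4) = 226, L_eff = 1 - 226/255 = 0.113725 (inverted)
t(5,4) = 3.76 - 2.890·0.113725 = 3.431
Σt over all 5·10 pixels = 18697/150 ≈ 124.6466667
V = pitch²·Σt = 1.38²·18697/150 = 237.377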